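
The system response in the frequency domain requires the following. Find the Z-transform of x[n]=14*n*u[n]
Z{n * u[n]} = z/(z-1)^2
By linearity: Z{14 * n * u[n]} = 14z/(z-1)^2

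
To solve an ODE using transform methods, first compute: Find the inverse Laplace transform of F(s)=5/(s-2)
L^(-1){5/(s-a)} = c·e^(at)
Here a = 2, c = 5

Answer: 5e^(2t)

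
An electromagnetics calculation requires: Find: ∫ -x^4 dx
Using power rule: ∫ -x^4 dx = -1/5 x^5+C = (-1/5)x^5+C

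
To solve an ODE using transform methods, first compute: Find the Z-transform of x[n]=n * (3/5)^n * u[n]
Using the property Z{n * a^n * u[n]}=az/(z-a)^2
With a=3/5: X(z)=(3/5)z/(z - 3/5)^2, |z| > 3/5

Answer: (3/5)z/(z - 3/5)^2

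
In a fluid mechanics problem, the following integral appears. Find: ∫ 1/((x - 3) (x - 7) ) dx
Partial fractions: 1/((x-3)(x-7)) = A/(x-3) + B/(x-7)
A = -1/4, B = 1/4
∫ [-1/4· 1/(x-3) + 1/4· 1/(x-7)] dx
= (1/4)[ln|x-7| - ln|x-3|] + C

Answer: (1/4)·ln|(x-7)/(x-3)| + C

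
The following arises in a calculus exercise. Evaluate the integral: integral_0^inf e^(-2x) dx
integral_0^inf e^(-2x) dx = [-1/2 * e^(-2x)]_0^inf
= 0 - (-1/2) = 1/2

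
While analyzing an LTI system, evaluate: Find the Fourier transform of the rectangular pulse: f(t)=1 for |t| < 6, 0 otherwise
F(omega)=integral from -6 to 6 of e^(-j * omega * t) dt
=2 * sin(6 * omega)/omega=12 * sinc(6 * omega/pi)

Answer: 2 * sin(6 * omega)/omega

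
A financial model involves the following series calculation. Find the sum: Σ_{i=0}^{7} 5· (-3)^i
Geometric series: S = a(1 - r^n)/(1 - r)
a = 5, r = -3, n = 8
S = 5(1 - 6561)/4 = -8200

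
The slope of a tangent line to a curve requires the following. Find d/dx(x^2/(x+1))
Quotient rule: (f/g)' = (f'g - fg')/g²
f = x^2, f' = 2x
g = x + 1, g' = 1

Answer: (2x·(x + 1) - x^2)/(x + 1)²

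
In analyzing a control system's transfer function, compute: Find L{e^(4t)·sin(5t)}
First shifting: L{e^(at)f(t)} = F(s-a)
L{sin(5t)} = 5/(s²+25)
Shift: 5/((s-4)²+25)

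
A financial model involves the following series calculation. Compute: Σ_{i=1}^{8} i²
Using formula: Σ i^2 = n(n + 1)(2n + 1)/6 = 8·9·17/6 = 204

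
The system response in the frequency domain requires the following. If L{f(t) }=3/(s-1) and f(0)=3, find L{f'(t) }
L{f'(t)}=s·F(s) - f(0)=3s/(s-1)-3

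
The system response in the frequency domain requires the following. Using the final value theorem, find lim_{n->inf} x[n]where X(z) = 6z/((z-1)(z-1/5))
Final value theorem: lim x[n] = lim_{z->1} (z-1)*X(z)
(z-1)*X(z) = 6z/(z-1/5)
As z->1: 6/(1-1/5) = 6/(4/5) = 15/2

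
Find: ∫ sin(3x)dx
Using substitution u = 3x: ∫ sin(u) du/3 = -cos(u)/3 + C

Answer: (-1/3)cos(3x) + C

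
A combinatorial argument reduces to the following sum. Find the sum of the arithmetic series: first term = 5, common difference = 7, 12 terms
Last term: a_n = 5+(12-1)·7 = 82
Sum = n(a_1+a_n)/2 = 12(5+82)/2 = 522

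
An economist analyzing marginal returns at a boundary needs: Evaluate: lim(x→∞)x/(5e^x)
Apply L'Hôpital 1 times (∞/∞ each time):
Eventually get 1!/(5e^x) → 0

Answer: 0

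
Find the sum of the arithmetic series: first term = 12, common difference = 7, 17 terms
Last term: a_n = 12+(17-1)·7 = 124
Sum = n(a_1+a_n)/2 = 17(12+124)/2 = 1156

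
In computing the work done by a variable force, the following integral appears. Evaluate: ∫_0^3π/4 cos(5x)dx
Antiderivative: sin(5x)/5
Evaluate at bounds: [sin(5·3π/4)/5] - [sin(5·0)/5]
=((-√2/2) - (0))/5=-√2/10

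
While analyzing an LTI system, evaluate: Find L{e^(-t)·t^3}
First shifting: L{e^(at)f(t)}=F(s-a)
L{t^3}=6/s^4
Shift s → s+1: 6/(s+1)^4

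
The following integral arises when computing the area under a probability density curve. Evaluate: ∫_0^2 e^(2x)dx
Antiderivative: (1/2)e^(2x)
Evaluate: (1/2)(e^4-1)

Answer: (e^4-1)/2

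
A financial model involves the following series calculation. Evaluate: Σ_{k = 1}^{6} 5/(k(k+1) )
Partial fractions: 5/(k(k+1))=5/k - 5/(k+1)
Telescoping sum: 5(1-1/7)=5·6/7

Answer: 30/7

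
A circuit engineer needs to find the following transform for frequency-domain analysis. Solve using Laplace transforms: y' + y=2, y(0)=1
Take L of both sides: sY(s) - 1 + Y(s)=2/s
Y(s)(s + 1)=2/s + 1
Y(s)=2/(s(s + 1)) + 1/(s + 1)
Partial fractions: 2/(s(s + 1))=2/s - 2/(s + 1)
So Y(s)=2/s - 1/(s + 1)
Inverse transform (L^(-1){1/s}=1, L^(-1){1/(s + 1)}=e^(-t)):

Answer: y(t)=2 - e^(-t)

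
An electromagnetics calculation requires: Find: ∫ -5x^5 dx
Using power rule: ∫ -5x^5 dx=-5/6 x^6+C=(-5/6)x^6+C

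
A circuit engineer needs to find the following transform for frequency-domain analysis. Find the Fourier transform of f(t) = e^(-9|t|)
Using the standard pair: F{e^(-a|t|)}=2a/(a^2 + omega^2)
With a=9: F(omega)=18/(81 + omega^2)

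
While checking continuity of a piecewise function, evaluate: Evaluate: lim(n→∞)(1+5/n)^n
This is the definition of e^5: lim(1 + 5/n)^n=e^5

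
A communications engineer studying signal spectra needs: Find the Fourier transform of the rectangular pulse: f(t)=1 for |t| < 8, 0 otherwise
F(omega) = integral from -8 to 8 of e^(-j * omega * t) dt
= 2 * sin(8 * omega)/omega = 16 * sinc(8 * omega/pi)

Answer: 2 * sin(8 * omega)/omega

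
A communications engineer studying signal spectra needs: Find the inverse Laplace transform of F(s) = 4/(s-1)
L^(-1){4/(s-a)} = c·e^(at)
Here a = 1, c = 4

Answer: 4e^(t)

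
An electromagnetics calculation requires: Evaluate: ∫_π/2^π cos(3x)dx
Antiderivative: sin(3x)/3
Evaluate at bounds: [sin(3·π)/3] - [sin(3·π/2)/3]
= ((0) - (-1))/3 = 1/3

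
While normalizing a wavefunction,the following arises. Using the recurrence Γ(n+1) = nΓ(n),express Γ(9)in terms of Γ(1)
Γ(9) = 8Γ(8) = 8·7Γ(7) = ... = 8!·Γ(1) = 40320·Γ(1)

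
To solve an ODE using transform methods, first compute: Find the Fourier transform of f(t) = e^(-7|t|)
Using the standard pair: F{e^(-a|t|)}=2a/(a^2 + omega^2)
With a=7: F(omega)=14/(49 + omega^2)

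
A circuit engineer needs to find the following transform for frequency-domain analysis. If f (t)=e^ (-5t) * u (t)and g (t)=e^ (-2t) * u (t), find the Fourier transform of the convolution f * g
By the convolution theorem: F{f*g} = F(omega)*G(omega)
F(omega) = 1/(5+j*omega), G(omega) = 1/(2+j*omega)
F{f*g} = 1/((5+j*omega)(2+j*omega))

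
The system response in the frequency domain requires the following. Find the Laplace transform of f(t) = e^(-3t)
L{e^(at)} = 1/(s-a)
L{e^(-3t)} = 1/(s+3)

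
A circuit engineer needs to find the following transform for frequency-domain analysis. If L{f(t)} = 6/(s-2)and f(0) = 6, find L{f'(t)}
L{f'(t)} = s·F(s) - f(0) = 6s/(s-2)-6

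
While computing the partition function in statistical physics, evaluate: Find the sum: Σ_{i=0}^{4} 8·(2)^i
Geometric series: S = a(1 - r^n)/(1 - r)
a = 8, r = 2, n = 5
S = 8(1 - 32)/-1 = 248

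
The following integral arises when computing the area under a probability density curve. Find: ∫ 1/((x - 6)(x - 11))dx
Partial fractions: 1/((x-6)(x-11)) = A/(x-6)+B/(x-11)
A = -1/5, B = 1/5
∫ [-1/5· 1/(x-6)+1/5· 1/(x-11)] dx
= (1/5)[ln|x-11| - ln|x-6|]+C

Answer: (1/5)·ln|(x-11)/(x-6)|+C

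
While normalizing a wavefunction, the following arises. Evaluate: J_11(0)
J_n(0) = 0 for all n > 0 (Bessel function of first kind)
J_11(0) = 0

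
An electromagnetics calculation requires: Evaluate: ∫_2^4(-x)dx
Step 1: Find antiderivative F(x) = (-1/2)x^2
Step 2: F(4) - F(2) = -8 - (-2) = -6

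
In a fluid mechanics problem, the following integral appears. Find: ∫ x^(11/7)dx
Power rule: ∫ x^(11/7) dx=x^(18/7)/(18/7)+C

Answer: (7/18)·x^(18/7)+C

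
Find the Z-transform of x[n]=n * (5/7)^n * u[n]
Using the property Z{n * a^n * u[n]}=az/(z-a)^2
With a=5/7: X(z)=(5/7)z/(z - 5/7)^2, |z| > 5/7

Answer: (5/7)z/(z - 5/7)^2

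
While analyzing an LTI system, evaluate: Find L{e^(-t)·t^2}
First shifting: L{e^(at)f(t)} = F(s-a)
L{t^2} = 2/s^3
Shift s → s + 1: 2/(s + 1)^3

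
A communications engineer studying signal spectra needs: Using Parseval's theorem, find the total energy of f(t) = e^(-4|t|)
Parseval's theorem: E = integral |f(t)|^2 dt = (1/2pi) integral |F(omega)|^2 domega
E = integral_{-inf}^{inf} e^(-8|t|) dt = 2*integral_0^inf e^(-8t) dt = 2/(2*4) = 1/4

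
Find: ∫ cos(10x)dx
Using substitution u=10x: ∫ cos(u) du/10=sin(u)/10+C

Answer: (1/10)sin(10x)+C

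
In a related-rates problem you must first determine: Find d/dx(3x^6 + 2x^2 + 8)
Power rule: d/dx(ax^n) = n·a·x^(n-1)
Term by term: 18·x^5+4·x

Answer: 18x^5+4x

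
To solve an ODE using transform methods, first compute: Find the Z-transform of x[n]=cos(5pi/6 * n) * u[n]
Z{cos(w0 * n) * u[n]} = z(z - cos(w0))/(z^2-2z * cos(w0)+1)
With w0 = 5pi/6: X(z) = z(z - cos(5pi/6))/(z^2-2z * cos(5pi/6)+1)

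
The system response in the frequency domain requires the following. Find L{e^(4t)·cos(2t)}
First shifting: L{e^(at)f(t)}=F(s-a)
L{cos(2t)}=s/(s² + 4)
Shift: (s-4)/((s-4)² + 4)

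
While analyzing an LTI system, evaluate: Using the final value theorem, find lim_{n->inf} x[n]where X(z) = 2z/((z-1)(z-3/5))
Final value theorem: lim x[n] = lim_{z->1} (z-1) * X(z)
(z-1) * X(z) = 2z/(z-3/5)
As z->1: 2/(1-3/5) = 2/(2/5) = 5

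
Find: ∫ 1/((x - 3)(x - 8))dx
Partial fractions: 1/((x-3)(x-8))=A/(x-3)+B/(x-8)
A=-1/5, B=1/5
∫ [-1/5· 1/(x-3)+1/5· 1/(x-8)] dx
=(1/5)[ln|x-8| - ln|x-3|]+C

Answer: (1/5)·ln|(x-8)/(x-3)|+C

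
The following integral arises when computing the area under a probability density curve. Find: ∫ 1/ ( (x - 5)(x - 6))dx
Partial fractions: 1/((x-5)(x-6))=A/(x-5)+B/(x-6)
A=-1, B=1
∫ [-1· 1/(x-5)+1· 1/(x-6)] dx
=(1)[ln|x-6| - ln|x-5|]+C

Answer: ln|(x-6)/(x-5)|+C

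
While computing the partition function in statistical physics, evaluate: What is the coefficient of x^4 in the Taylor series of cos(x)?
cos(x)=Σ (-1)^k x^(2k)/(2k)!
For x^4: (-1)^2/4!=1/24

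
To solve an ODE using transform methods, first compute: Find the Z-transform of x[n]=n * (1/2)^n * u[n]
Using the property Z{n*a^n*u[n]}=az/(z-a)^2
With a=1/2: X(z)=(1/2)z/(z - 1/2)^2, |z| > 1/2

Answer: (1/2)z/(z - 1/2)^2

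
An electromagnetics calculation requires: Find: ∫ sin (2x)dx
Using substitution u = 2x: ∫ sin(u) du/2 = -cos(u)/2+C

Answer: (-1/2)cos(2x)+C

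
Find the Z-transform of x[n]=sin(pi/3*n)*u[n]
Z{sin(w0 * n) * u[n]} = z * sin(w0)/(z^2 - 2z * cos(w0) + 1)
With w0 = pi/3: X(z) = z * sin(pi/3)/(z^2 - 2z * cos(pi/3) + 1)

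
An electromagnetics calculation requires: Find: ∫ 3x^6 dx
Using power rule: ∫ 3x^6 dx=3/7 x^7+C=(3/7)x^7+C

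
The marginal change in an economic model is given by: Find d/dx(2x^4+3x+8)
Power rule: d/dx(ax^n) = n·a·x^(n-1)
Term by term: 8·x^3 + 3

Answer: 8x^3 + 3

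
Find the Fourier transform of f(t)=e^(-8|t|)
Using the standard pair: F{e^(-a|t|)}=2a/(a^2+omega^2)
With a=8: F(omega)=16/(64+omega^2)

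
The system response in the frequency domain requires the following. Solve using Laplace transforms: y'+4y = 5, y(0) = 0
Take L of both sides: sY(s) - 0 + 4Y(s)=5/s
Y(s)(s + 4)=5/s + 0
Y(s)=5/(s(s + 4)) + 0/(s + 4)
Partial fractions: 5/(s(s + 4))=(5/4)/s - (5/4)/(s + 4)
So Y(s)=(5/4)/s - (5/4)/(s + 4)
Inverse transform (L^(-1){1/s}=1, L^(-1){1/(s + 4)}=e^(-4t)):

Answer: y(t)=5/4 - (5/4)·e^(-4t)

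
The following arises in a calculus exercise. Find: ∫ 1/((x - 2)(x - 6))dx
Partial fractions: 1/((x-2)(x-6)) = A/(x-2)+B/(x-6)
A = -1/4, B = 1/4
∫ [-1/4· 1/(x-2)+1/4· 1/(x-6)] dx
= (1/4)[ln|x-6| - ln|x-2|]+C

Answer: (1/4)·ln|(x-6)/(x-2)|+C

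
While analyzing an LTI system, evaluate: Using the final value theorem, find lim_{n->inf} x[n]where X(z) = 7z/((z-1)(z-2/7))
Final value theorem: lim x[n] = lim_{z->1} (z-1)*X(z)
(z-1)*X(z) = 7z/(z-2/7)
As z->1: 7/(1-2/7) = 7/(5/7) = 49/5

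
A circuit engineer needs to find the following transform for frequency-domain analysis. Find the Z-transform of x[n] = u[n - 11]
Using the time-shift property: Z{u[n-11]} = z^(-11)*z/(z-1)
= z^(-10)/(z-1)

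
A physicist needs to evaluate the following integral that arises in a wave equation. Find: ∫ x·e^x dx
Integration by parts: u = x, dv = e^x dx
du = dx, v = e^x
= x·e^x - ∫ e^x dx
= x·e^x - e^x+C

Answer: e^x(x - 1)+C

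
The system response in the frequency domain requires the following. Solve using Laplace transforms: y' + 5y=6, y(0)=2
Take L of both sides: sY(s) - 2 + 5Y(s)=6/s
Y(s)(s + 5)=6/s + 2
Y(s)=6/(s(s + 5)) + 2/(s + 5)
Partial fractions: 6/(s(s + 5))=(6/5)/s - (6/5)/(s + 5)
So Y(s)=(6/5)/s + (4/5)/(s + 5)
Inverse transform (L^(-1){1/s}=1, L^(-1){1/(s + 5)}=e^(-5t)):

Answer: y(t)=6/5 + (4/5)·e^(-5t)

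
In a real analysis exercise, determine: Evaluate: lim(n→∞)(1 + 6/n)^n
This is the definition of e^6: lim(1+6/n)^n = e^6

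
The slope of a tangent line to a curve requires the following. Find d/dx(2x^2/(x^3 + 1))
Quotient rule: (f/g)' = (f'g - fg')/g²
f = 2x^2, f' = 4x
g = x^3 + 1, g' = 3x^2

Answer: (4x·(x^3 + 1) - 6x^4)/(x^3 + 1)²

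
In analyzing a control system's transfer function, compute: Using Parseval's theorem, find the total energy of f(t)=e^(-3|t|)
Parseval's theorem: E=integral |f(t)|^2 dt=(1/2pi) integral |F(omega)|^2 domega
E=integral_{-inf}^{inf} e^(-6|t|) dt=2*integral_0^inf e^(-6t) dt=2/(2*3)=1/3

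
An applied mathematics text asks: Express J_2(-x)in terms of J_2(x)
For integer n: J_n(-x) = (-1)^n J_n(x)
With n = 2: J_2(-x) = (-1)^2 J_2(x) = J_2(x)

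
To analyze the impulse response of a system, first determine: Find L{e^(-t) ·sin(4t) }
First shifting: L{e^(at)f(t)}=F(s-a)
L{sin(4t)}=4/(s²+16)
Shift: 4/((s+1)²+16)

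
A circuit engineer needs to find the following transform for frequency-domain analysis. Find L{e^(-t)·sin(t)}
First shifting: L{e^(at)f(t)}=F(s-a)
L{sin(t)}=1/(s² + 1)
Shift: 1/((s + 1)² + 1)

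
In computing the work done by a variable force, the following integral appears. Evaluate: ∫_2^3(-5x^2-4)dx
Step 1: Find antiderivative F(x)=(-5/3)x^3-4x
Step 2: F(3) - F(2)=-57 - (-64/3)=-107/3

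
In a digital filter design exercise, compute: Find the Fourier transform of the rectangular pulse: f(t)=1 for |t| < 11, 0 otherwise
F(omega)=integral from -11 to 11 of e^(-j*omega*t) dt
=2*sin(11*omega)/omega=22*sinc(11*omega/pi)

Answer: 2*sin(11*omega)/omega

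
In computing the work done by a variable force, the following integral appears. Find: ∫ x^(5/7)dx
Power rule: ∫ x^(5/7) dx=x^(12/7)/(12/7) + C

Answer: (7/12)·x^(12/7) + C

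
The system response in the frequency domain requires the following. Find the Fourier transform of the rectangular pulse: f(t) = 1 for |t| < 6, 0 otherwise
F(omega) = integral from -6 to 6 of e^(-j*omega*t) dt
= 2*sin(6*omega)/omega = 12*sinc(6*omega/pi)

Answer: 2*sin(6*omega)/omega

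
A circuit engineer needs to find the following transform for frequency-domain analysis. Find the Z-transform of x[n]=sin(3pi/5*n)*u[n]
Z{sin(w0*n)*u[n]}=z*sin(w0)/(z^2 - 2z*cos(w0) + 1)
With w0=3pi/5: X(z)=z*sin(3pi/5)/(z^2 - 2z*cos(3pi/5) + 1)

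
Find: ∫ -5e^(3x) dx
Since d/dx[e^(3x)]=3e^(3x), we get -5/3 e^(3x) + C

Answer: (-5/3)e^(3x) + C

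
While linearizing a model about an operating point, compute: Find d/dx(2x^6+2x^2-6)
Power rule: d/dx(ax^n) = n·a·x^(n-1)
Term by term: 12·x^5 + 4·x

Answer: 12x^5 + 4x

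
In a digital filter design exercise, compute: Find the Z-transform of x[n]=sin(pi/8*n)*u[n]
Z{sin(w0*n)*u[n]} = z*sin(w0)/(z^2-2z*cos(w0)+1)
With w0 = pi/8: X(z) = z*sin(pi/8)/(z^2-2z*cos(pi/8)+1)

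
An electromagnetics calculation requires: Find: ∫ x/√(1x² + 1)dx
Let u = x² + 1, du = 2x dx
∫ (1/2)·u^(-1/2) du = √u + C

Answer: √(x² + 1) + C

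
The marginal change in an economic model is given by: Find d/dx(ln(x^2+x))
Chain rule: d/dx[ln(u)]=u'/u where u=x^2+x
u'=2x+1

Answer: (2x+1)/(x^2+x)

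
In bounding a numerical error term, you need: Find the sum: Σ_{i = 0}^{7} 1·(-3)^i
Geometric series: S = a(1 - r^n)/(1 - r)
a = 1, r = -3, n = 8
S = 1(1 - 6561)/4 = -1640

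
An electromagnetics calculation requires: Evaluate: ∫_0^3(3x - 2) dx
Step 1: Find antiderivative F(x) = (3/2)x^2 - 2x
Step 2: F(3) - F(0) = 15/2 - (0) = 15/2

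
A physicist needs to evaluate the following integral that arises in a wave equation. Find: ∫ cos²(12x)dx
Using identity cos²(u)=(1+cos(2u))/2:
∫ (1+cos(24x))/2 dx=x/2+sin(24x)/48+C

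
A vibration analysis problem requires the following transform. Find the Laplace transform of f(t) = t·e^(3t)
L{t·e^(at)}=1/(s-a)²
L{t·e^(3t)}=1/(s-3)²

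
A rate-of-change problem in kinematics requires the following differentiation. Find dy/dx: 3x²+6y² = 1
Differentiate: 6x + 12y·(dy/dx)=0
dy/dx=-6x/(12y)=-(1/2)·(x/y)

Answer: dy/dx=-(1/2)·(x/y)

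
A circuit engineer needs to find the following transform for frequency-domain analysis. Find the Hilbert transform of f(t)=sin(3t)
The Hilbert transform shifts each frequency component by -pi/2.
H{sin(wt)}=-cos(wt)
With w=3: H{sin(3t)}=-cos(3t)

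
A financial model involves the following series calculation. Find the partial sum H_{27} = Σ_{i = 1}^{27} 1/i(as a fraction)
H_27=1 + 1/2 + 1/3 + ... + 1/27
=312536252003/80313433200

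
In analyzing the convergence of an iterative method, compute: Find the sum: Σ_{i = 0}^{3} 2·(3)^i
Geometric series: S=a(1 - r^n)/(1 - r)
a=2, r=3, n=4
S=2(1-81)/-2=80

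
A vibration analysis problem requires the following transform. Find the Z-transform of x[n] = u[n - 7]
Using the time-shift property: Z{u[n-7]}=z^(-7)*z/(z-1)
=z^(-6)/(z-1)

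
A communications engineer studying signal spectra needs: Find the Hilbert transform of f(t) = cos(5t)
The Hilbert transform shifts each frequency component by -pi/2.
H{cos(wt)} = sin(wt)
With w = 5: H{cos(5t)} = sin(5t)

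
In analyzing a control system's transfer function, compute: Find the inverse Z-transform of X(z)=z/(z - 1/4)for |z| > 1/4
Standard pair: z/(z-a) <-> a^n * u[n] for causal signals
With a=1/4: x[n]=(1/4)^n * u[n]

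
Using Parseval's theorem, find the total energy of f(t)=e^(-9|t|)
Parseval's theorem: E = integral |f(t)|^2 dt = (1/2pi) integral |F(omega)|^2 domega
E = integral_{-inf}^{inf} e^(-18|t|) dt = 2 * integral_0^inf e^(-18t) dt = 2/(2 * 9) = 1/9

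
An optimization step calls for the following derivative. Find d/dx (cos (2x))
Chain rule: d/dx[cos(u)] = -sin(u)·u' where u = 2x
u' = 2

Answer: -2·sin(2x)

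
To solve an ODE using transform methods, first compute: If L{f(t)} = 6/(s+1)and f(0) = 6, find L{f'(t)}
L{f'(t)} = s·F(s) - f(0) = 6s/(s+1)-6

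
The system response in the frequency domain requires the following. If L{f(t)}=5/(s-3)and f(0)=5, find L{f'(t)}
L{f'(t)} = s·F(s) - f(0) = 5s/(s-3) - 5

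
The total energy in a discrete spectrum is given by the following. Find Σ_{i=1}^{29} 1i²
=1·n(n + 1)(2n + 1)/6=1·29·30·59/6=8555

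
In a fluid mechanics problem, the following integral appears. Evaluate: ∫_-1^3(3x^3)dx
Step 1: Find antiderivative F(x) = (3/4)x^4
Step 2: F(3) - F(-1) = 243/4 - (3/4) = 60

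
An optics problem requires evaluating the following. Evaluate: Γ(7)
Γ(n) = (n-1)! for positive integers
Γ(7) = 6! = 720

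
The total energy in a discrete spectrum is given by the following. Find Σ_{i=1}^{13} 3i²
= 3·n(n + 1)(2n + 1)/6 = 3·13·14·27/6 = 2457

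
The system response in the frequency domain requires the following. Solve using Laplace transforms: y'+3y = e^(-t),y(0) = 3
Take L: sY - 3 + 3Y = 1/(s + 1)
Y(s + 3) = 1/(s + 1) + 3
Y = 1/((s + 1)(s + 3)) + 3/(s + 3)
Partial fractions: 1/((s + 1)(s + 3)) = (1/2)/(s + 1) - (1/2)/(s + 3)
So Y = (1/2)/(s + 1) + (5/2)/(s + 3)
Inverse Laplace transform (L^(-1){1/(s + 1)} = e^(-t), L^(-1){1/(s + 3)} = e^(-3t)):

Answer: y(t) = (1/2)·e^(-t) + (5/2)·e^(-3t)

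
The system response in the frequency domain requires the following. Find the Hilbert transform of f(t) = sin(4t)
The Hilbert transform shifts each frequency component by -pi/2.
H{sin(wt)} = -cos(wt)
With w = 4: H{sin(4t)} = -cos(4t)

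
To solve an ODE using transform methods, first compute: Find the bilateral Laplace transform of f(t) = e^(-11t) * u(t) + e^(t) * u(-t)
For e^(-11t) * u(t): L = 1/(s+11), Re(s) > -11
For e^(t) * u(-t): L = -1/(s-1), Re(s) < 1
Combined: F(s) = 1/(s+11)-1/(s-1), -11 < Re(s) < 1

Answer: 1/(s+11)-1/(s-1), ROC: -11 < Re(s) < 1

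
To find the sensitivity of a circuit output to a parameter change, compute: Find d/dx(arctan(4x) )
d/dx[arctan(u)] = u'/(1 + u²), u = 4x, u' = 4

Answer: 4/(1 + 16x²)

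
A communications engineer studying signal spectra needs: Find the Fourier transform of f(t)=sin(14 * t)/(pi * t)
sin(W*t)/(pi*t)=(W/pi)*sinc(W*t/pi) is the impulse response of the ideal low-pass filter with cutoff W (here W=14).
Its Fourier transform is a rectangular function:
F(omega)=1 for |omega| < 14, 0 otherwise

Answer: rect(omega/28) [i.e., 1 for |omega| < 14, 0 otherwise]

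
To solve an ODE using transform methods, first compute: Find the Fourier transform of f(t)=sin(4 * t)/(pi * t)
sin(W * t)/(pi * t)=(W/pi) * sinc(W * t/pi) is the impulse response of the ideal low-pass filter with cutoff W (here W=4).
Its Fourier transform is a rectangular function:
F(omega)=1 for |omega| < 4, 0 otherwise

Answer: rect(omega/8) [i.e., 1 for |omega| < 4, 0 otherwise]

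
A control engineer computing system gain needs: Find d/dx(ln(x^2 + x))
Chain rule: d/dx[ln(u)] = u'/u where u = x^2+x
u' = 2x+1

Answer: (2x+1)/(x^2+x)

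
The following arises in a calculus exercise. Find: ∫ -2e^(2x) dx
Since d/dx[e^(2x)]=2e^(2x), we get -1 e^(2x) + C

Answer: -e^(2x) + C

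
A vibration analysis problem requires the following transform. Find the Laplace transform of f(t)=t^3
L{t^n} = n!/s^(n + 1)
L{t^3} = 3!/s^4 = 6/s^4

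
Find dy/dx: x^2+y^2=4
Differentiate: 2x+2y·(dy/dx) = 0
dy/dx = -2x/(2y)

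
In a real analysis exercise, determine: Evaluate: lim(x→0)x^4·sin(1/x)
Squeeze theorem: -|x^4| ≤ x^4·sin(1/x) ≤ |x^4|
Since x^4 → 0 as x → 0, by squeeze theorem the limit is 0

Answer: 0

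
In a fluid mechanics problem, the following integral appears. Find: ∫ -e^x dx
Since d/dx[e^x]=+ e^x, we get -1e^x + C

Answer: -e^x + C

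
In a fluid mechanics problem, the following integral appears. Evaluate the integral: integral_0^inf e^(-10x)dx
integral_0^inf e^(-10x) dx=[-1/10*e^(-10x)]_0^inf
=0 - (-1/10)=1/10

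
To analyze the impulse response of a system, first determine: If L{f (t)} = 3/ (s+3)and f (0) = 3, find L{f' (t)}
L{f'(t)}=s·F(s) - f(0)=3s/(s + 3) - 3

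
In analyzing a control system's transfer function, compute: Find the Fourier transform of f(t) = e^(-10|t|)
Using the standard pair: F{e^(-a|t|)}=2a/(a^2 + omega^2)
With a=10: F(omega)=20/(100 + omega^2)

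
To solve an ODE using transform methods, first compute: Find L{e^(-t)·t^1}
First shifting: L{e^(at)f(t)} = F(s-a)
L{t^1} = 1/s^2
Shift s → s + 1: 1/(s + 1)^2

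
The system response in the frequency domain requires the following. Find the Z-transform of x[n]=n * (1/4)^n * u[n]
Using the property Z{n*a^n*u[n]}=az/(z-a)^2
With a=1/4: X(z)=(1/4)z/(z - 1/4)^2, |z| > 1/4

Answer: (1/4)z/(z - 1/4)^2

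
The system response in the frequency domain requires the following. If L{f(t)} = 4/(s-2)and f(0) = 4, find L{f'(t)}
L{f'(t)} = s·F(s) - f(0) = 4s/(s-2)-4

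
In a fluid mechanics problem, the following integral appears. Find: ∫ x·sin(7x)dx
By parts: u = x, dv = sin(7x) dx
du = dx, v = -cos(7x)/7
= -x·cos(7x)/7 + sin(7x)/7² + C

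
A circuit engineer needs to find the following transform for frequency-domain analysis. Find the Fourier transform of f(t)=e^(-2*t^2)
The Fourier transform of a Gaussian e^(-a*t^2) is sqrt(pi/a)*e^(-omega^2/(4a)).
With a=2: F(omega)=sqrt(pi/2)*e^(-omega^2/8)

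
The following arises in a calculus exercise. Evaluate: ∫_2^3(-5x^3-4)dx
Step 1: Find antiderivative F(x) = (-5/4)x^4-4x
Step 2: F(3) - F(2) = -453/4 - (-28) = -341/4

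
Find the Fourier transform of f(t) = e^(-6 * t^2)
The Fourier transform of a Gaussian e^(-a * t^2) is sqrt(pi/a) * e^(-omega^2/(4a)).
With a=6: F(omega)=sqrt(pi/6) * e^(-omega^2/24)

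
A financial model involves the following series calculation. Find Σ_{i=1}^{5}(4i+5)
= 4·Σ i+5·5 = 4·15+25 = 85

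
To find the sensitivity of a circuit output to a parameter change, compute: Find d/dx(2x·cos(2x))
Product rule: (fg)'=f'g + fg'
f=2x, f'=2
g=cos(2x), g'=-2·sin(2x)

Answer: 2·cos(2x) - 4x·sin(2x)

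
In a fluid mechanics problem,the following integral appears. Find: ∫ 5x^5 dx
Using power rule: ∫ 5x^5 dx=5/6 x^6 + C=(5/6)x^6 + C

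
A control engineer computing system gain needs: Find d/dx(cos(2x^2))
Chain rule: d/dx[cos(u)]=-sin(u)·u' where u=2x^2
u'=4x

Answer: -4x·sin(2x^2)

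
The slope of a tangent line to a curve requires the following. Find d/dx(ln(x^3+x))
Chain rule: d/dx[ln(u)]=u'/u where u=x^3+x
u'=3x^2+1

Answer: (3x^2+1)/(x^3+x)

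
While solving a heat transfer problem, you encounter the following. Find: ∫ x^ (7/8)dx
Power rule: ∫ x^(7/8) dx = x^(15/8)/(15/8) + C

Answer: (8/15)·x^(15/8) + C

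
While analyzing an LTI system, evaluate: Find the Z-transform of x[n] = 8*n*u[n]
Z{n * u[n]} = z/(z-1)^2
By linearity: Z{8 * n * u[n]} = 8z/(z-1)^2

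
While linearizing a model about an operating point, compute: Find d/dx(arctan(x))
d/dx[arctan(u)]=u'/(1+u²), u=x, u'=1

Answer: 1/(1+x²)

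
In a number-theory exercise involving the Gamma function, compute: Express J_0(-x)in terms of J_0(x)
For integer n: J_n(-x)=(-1)^n J_n(x)
With n=0: J_0(-x)=(-1)^0 J_0(x)=J_0(x)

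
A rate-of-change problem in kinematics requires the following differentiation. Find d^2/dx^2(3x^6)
Apply power rule 2 times:
d^1: 18x^5
d^2: 90x^4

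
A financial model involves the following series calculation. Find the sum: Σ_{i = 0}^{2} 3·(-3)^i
Geometric series: S=a(1 - r^n)/(1 - r)
a=3, r=-3, n=3
S=3(1+27)/4=21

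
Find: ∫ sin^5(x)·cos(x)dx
Let u = sin(x), du = cos(x) dx
∫ u^5 du = u^6/6+C

Answer: sin^6(x)/6+C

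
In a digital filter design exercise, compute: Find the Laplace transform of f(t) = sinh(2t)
L{sinh(at)} = a/(s²-a²)
L{sinh(2t)} = 2/(s²-4)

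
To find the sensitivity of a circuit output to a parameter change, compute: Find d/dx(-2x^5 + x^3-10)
Power rule: d/dx(ax^n) = n·a·x^(n-1)
Term by term: -10·x^4 + 3·x^2

Answer: -10x^4 + 3x^2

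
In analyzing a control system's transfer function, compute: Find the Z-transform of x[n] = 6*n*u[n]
Z{n * u[n]} = z/(z-1)^2
By linearity: Z{6 * n * u[n]} = 6z/(z-1)^2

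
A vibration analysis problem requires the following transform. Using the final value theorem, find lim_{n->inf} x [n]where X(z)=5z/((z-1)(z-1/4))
Final value theorem: lim x[n]=lim_{z->1} (z-1)*X(z)
(z-1)*X(z)=5z/(z-1/4)
As z->1: 5/(1 - 1/4)=5/(3/4)=20/3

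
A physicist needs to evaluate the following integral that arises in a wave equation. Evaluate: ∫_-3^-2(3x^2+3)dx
Step 1: Find antiderivative F(x)=x^3+3x
Step 2: F(-2) - F(-3)=-14 - (-36)=22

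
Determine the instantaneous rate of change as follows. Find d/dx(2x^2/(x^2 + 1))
Quotient rule: (f/g)' = (f'g - fg')/g²
f = 2x^2, f' = 4x
g = x^2 + 1, g' = 2x

Answer: (4x·(x^2 + 1) - 4x^3)/(x^2 + 1)²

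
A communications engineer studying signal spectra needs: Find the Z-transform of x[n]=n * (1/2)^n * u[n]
Using the property Z{n * a^n * u[n]}=az/(z-a)^2
With a=1/2: X(z)=(1/2)z/(z - 1/2)^2, |z| > 1/2

Answer: (1/2)z/(z - 1/2)^2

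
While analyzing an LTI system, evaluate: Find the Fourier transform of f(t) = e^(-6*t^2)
The Fourier transform of a Gaussian e^(-a*t^2) is sqrt(pi/a)*e^(-omega^2/(4a)).
With a=6: F(omega)=sqrt(pi/6)*e^(-omega^2/24)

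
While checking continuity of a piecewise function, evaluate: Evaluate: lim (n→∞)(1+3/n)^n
This is the definition of e^3: lim(1+3/n)^n=e^3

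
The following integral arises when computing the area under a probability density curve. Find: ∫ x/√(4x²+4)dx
Let u=4x² + 4, du=8x dx
∫ (1/8)·u^(-1/2) du=√u/4 + C

Answer: √(4x² + 4)/4 + C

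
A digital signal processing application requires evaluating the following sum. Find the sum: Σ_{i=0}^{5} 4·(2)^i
Geometric series: S = a(1 - r^n)/(1 - r)
a = 4, r = 2, n = 6
S = 4(1-64)/-1 = 252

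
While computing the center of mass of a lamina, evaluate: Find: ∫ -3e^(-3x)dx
Since d/dx[e^(-3x)] = -3e^(-3x), we get 1 e^(-3x) + C

Answer: e^(-3x) + C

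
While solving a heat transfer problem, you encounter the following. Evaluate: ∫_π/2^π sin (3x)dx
Antiderivative: -cos(3x)/3
Evaluate at bounds: [-cos(3·π)/3] - [-cos(3·π/2)/3]
= (-(-1) + (0))/3 = 1/3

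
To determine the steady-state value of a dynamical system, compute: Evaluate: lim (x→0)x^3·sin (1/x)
Squeeze theorem: -|x^3| ≤ x^3·sin(1/x) ≤ |x^3|
Since x^3 → 0 as x → 0, by squeeze theorem the limit is 0

Answer: 0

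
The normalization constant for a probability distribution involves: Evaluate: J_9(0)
J_n(0)=0 for all n > 0 (Bessel function of first kind)
J_9(0)=0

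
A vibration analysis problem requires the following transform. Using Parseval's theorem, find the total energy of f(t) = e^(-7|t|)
Parseval's theorem: E=integral |f(t)|^2 dt=(1/2pi) integral |F(omega)|^2 domega
E=integral_{-inf}^{inf} e^(-14|t|) dt=2*integral_0^inf e^(-14t) dt=2/(2*7)=1/7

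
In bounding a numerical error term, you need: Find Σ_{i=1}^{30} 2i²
= 2·n(n + 1)(2n + 1)/6 = 2·30·31·61/6 = 18910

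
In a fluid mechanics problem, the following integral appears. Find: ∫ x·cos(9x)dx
By parts: u=x, dv=cos(9x) dx
du=dx, v=sin(9x)/9
=x·sin(9x)/9 + cos(9x)/9² + C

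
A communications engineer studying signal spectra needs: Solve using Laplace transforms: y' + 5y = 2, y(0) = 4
Take L of both sides: sY(s)-4+5Y(s) = 2/s
Y(s)(s+5) = 2/s+4
Y(s) = 2/(s(s+5))+4/(s+5)
Partial fractions: 2/(s(s+5)) = (2/5)/s - (2/5)/(s+5)
So Y(s) = (2/5)/s+(18/5)/(s+5)
Inverse transform (L^(-1){1/s} = 1, L^(-1){1/(s+5)} = e^(-5t)):

Answer: y(t) = 2/5+(18/5)·e^(-5t)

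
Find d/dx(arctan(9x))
d/dx[arctan(u)] = u'/(1 + u²), u = 9x, u' = 9

Answer: 9/(1 + 81x²)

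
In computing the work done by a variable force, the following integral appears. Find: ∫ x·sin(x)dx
By parts: u=x, dv=sin(x) dx
du=dx, v=-cos(x)
=-x·cos(x) + sin(x) + C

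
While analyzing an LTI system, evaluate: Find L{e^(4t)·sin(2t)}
First shifting: L{e^(at)f(t)} = F(s-a)
L{sin(2t)} = 2/(s² + 4)
Shift: 2/((s-4)² + 4)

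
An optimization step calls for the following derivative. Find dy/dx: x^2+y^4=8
Differentiate: 2x + 4y^3·(dy/dx) = 0
dy/dx = -2x/(4y^3)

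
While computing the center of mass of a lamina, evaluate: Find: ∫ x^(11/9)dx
Power rule: ∫ x^(11/9) dx=x^(20/9)/(20/9)+C

Answer: (9/20)·x^(20/9)+C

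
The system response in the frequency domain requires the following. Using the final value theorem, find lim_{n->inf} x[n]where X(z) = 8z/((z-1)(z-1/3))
Final value theorem: lim x[n]=lim_{z->1} (z-1) * X(z)
(z-1) * X(z)=8z/(z-1/3)
As z->1: 8/(1 - 1/3)=8/(2/3)=12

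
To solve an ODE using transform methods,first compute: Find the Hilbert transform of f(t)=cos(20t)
The Hilbert transform shifts each frequency component by -pi/2.
H{cos(wt)} = sin(wt)
With w = 20: H{cos(20t)} = sin(20t)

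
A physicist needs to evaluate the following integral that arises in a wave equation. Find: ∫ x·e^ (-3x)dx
Integration by parts: u=x, dv=e^(-3x) dx
du=dx, v=e^(-3x)/(-3)
=x·e^(-3x)/(-3) - ∫ e^(-3x)/(-3) dx
=x·e^(-3x)/(-3) - e^(-3x)/9+C

Answer: e^(-3x)(x/(-3)-1/9)+C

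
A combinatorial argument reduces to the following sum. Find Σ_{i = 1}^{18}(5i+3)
= 5·Σ i + 3·18 = 5·171 + 54 = 909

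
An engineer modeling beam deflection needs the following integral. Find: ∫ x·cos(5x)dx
By parts: u = x, dv = cos(5x) dx
du = dx, v = sin(5x)/5
= x·sin(5x)/5+cos(5x)/5²+C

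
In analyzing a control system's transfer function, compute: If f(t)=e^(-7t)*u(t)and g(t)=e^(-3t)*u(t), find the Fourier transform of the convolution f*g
By the convolution theorem: F{f*g} = F(omega)*G(omega)
F(omega) = 1/(7 + j*omega), G(omega) = 1/(3 + j*omega)
F{f*g} = 1/((7 + j*omega)(3 + j*omega))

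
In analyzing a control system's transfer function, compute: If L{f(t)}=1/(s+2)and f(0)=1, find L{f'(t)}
L{f'(t)} = s·F(s) - f(0) = s/(s+2)-1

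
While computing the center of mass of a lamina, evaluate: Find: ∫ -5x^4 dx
Using power rule: ∫ -5x^4 dx = -5/5 x^5+C = -x^5+C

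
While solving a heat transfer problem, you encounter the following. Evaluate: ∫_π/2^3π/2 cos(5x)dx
Antiderivative: sin(5x)/5
Evaluate at bounds: [sin(5·3π/2)/5] - [sin(5·π/2)/5]
= ((-1) - (1))/5 = -2/5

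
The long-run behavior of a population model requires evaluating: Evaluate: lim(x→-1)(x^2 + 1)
Polynomial is continuous, so substitute x = -1:
1·(-1)^2 + 1 = 2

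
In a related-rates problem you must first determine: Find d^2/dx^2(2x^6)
Apply power rule 2 times:
d^1: 12x^5
d^2: 60x^4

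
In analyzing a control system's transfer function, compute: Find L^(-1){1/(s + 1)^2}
L^(-1){1/(s-a)^n} = t^(n-1)·e^(at)/(n-1)!
Here a = -1, n = 2: t^1·e^(-t)/1

Answer: t·e^(-t)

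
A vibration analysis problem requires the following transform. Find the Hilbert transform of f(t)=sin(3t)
The Hilbert transform shifts each frequency component by -pi/2.
H{sin(wt)} = -cos(wt)
With w = 3: H{sin(3t)} = -cos(3t)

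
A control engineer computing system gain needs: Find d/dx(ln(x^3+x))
Chain rule: d/dx[ln(u)]=u'/u where u=x^3+x
u'=3x^2+1

Answer: (3x^2+1)/(x^3+x)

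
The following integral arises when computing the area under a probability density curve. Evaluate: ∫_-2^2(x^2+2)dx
Step 1: Find antiderivative F(x)=(1/3)x^3+2x
Step 2: F(2) - F(-2)=20/3 - (-20/3)=40/3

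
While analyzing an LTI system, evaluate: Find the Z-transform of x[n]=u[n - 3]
Using the time-shift property: Z{u[n-3]} = z^(-3)*z/(z-1)
= z^(-2)/(z-1)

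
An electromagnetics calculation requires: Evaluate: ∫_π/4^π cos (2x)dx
Antiderivative: sin(2x)/2
Evaluate at bounds: [sin(2·π)/2] - [sin(2·π/4)/2]
= ((0) - (1))/2 = -1/2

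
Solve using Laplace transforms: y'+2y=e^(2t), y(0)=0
Take L: sY - 0 + 2Y=1/(s-2)
Y(s + 2)=1/(s-2) + 0
Y=1/((s-2)(s + 2)) + 0/(s + 2)
Partial fractions: 1/((s-2)(s + 2))=(1/4)/(s-2) - (1/4)/(s + 2)
So Y=(1/4)/(s-2) - (1/4)/(s + 2)
Inverse Laplace transform (L^(-1){1/(s-2)}=e^(2t), L^(-1){1/(s + 2)}=e^(-2t)):

Answer: y(t)=(1/4)·e^(2t) - (1/4)·e^(-2t)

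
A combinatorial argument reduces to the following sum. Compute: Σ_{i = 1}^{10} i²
Using formula: Σ i^2=n(n+1)(2n+1)/6=10·11·21/6=385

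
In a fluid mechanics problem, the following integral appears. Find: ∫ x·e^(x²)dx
Let u = x², du = 2x dx
∫ (1/2)e^u du = e^u/2 + C

Answer: e^(x²)/2 + C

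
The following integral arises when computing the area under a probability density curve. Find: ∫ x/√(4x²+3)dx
Let u = 4x²+3, du = 8x dx
∫ (1/8)·u^(-1/2) du = √u/4+C

Answer: √(4x²+3)/4+C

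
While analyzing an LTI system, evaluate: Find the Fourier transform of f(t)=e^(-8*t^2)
The Fourier transform of a Gaussian e^(-a*t^2) is sqrt(pi/a)*e^(-omega^2/(4a)).
With a=8: F(omega)=sqrt(pi/8)*e^(-omega^2/32)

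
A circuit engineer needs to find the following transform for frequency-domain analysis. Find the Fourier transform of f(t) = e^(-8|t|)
Using the standard pair: F{e^(-a|t|)} = 2a/(a^2 + omega^2)
With a = 8: F(omega) = 16/(64 + omega^2)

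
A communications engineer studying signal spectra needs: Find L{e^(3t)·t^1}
First shifting: L{e^(at)f(t)}=F(s-a)
L{t^1}=1/s^2
Shift s → s-3: 1/(s-3)^2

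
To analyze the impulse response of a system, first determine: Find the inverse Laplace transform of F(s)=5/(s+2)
L^(-1){5/(s-a)}=c·e^(at)
Here a=-2, c=5

Answer: 5e^(-2t)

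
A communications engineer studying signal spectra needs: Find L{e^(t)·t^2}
First shifting: L{e^(at)f(t)} = F(s-a)
L{t^2} = 2/s^3
Shift s → s-1: 2/(s-1)^3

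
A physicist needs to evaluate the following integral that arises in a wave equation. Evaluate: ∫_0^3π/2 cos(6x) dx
Antiderivative: sin(6x)/6
Evaluate at bounds: [sin(6·3π/2)/6] - [sin(6·0)/6]
= ((0) - (0))/6 = 0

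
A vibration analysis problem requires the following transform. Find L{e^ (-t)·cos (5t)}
First shifting: L{e^(at)f(t)} = F(s-a)
L{cos(5t)} = s/(s² + 25)
Shift: (s + 1)/((s + 1)² + 25)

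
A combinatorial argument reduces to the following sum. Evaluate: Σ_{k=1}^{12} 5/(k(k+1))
Partial fractions: 5/(k(k+1))=5/k - 5/(k+1)
Telescoping sum: 5(1-1/13)=5·12/13

Answer: 60/13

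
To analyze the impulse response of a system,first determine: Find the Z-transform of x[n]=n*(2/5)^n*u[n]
Using the property Z{n*a^n*u[n]}=az/(z-a)^2
With a=2/5: X(z)=(2/5)z/(z - 2/5)^2, |z| > 2/5

Answer: (2/5)z/(z - 2/5)^2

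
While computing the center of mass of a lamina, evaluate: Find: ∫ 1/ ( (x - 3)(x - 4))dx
Partial fractions: 1/((x-3)(x-4))=A/(x-3) + B/(x-4)
A=-1, B=1
∫ [-1· 1/(x-3) + 1· 1/(x-4)] dx
=(1)[ln|x-4| - ln|x-3|] + C

Answer: ln|(x-4)/(x-3)| + C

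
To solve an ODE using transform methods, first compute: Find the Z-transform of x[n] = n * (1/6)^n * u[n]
Using the property Z{n*a^n*u[n]} = az/(z-a)^2
With a = 1/6: X(z) = (1/6)z/(z - 1/6)^2, |z| > 1/6

Answer: (1/6)z/(z - 1/6)^2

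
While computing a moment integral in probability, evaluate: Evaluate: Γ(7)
Γ(n) = (n-1)! for positive integers
Γ(7) = 6! = 720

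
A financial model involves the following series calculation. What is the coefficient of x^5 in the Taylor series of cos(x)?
cos(x) has only even powers. Coefficient of x^5=0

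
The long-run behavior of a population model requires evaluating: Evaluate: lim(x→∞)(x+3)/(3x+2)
Divide numerator and denominator by x:
lim (1+3/x)/(3+2/x)=1/3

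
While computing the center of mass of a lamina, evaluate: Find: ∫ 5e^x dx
Since d/dx[e^x] = + e^x, we get 5e^x + C

Answer: 5e^x + C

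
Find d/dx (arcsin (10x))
d/dx[arcsin(u)]=u'/√(1-u²), u=10x, u'=10

Answer: 10/√(1-100x²)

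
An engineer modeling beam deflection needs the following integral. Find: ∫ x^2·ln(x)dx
By parts: u=ln(x), dv=x^2 dx
du=1/x dx, v=x^3/3
=x^3·ln(x)/3 - ∫ x^2/3 dx
=x^3·ln(x)/3 - x^3/9+C

Answer: x^3(ln(x)/3-1/9)+C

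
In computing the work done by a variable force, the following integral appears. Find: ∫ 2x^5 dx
Using power rule: ∫ 2x^5 dx=2/6 x^6 + C=(1/3)x^6 + C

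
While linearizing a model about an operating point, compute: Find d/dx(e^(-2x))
Chain rule: d/dx[e^u] = e^u · u' where u = -2x
u' = -2

Answer: -2·e^(-2x)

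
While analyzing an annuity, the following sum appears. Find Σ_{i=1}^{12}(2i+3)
= 2·Σ i + 3·12 = 2·78 + 36 = 192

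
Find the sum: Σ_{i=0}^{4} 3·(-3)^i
Geometric series: S = a(1 - r^n)/(1 - r)
a = 3, r = -3, n = 5
S = 3(1+243)/4 = 183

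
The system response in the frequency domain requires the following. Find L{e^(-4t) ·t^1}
First shifting: L{e^(at)f(t)}=F(s-a)
L{t^1}=1/s^2
Shift s → s+4: 1/(s+4)^2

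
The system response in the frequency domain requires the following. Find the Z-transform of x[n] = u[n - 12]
Using the time-shift property: Z{u[n-12]} = z^(-12)*z/(z-1)
= z^(-11)/(z-1)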